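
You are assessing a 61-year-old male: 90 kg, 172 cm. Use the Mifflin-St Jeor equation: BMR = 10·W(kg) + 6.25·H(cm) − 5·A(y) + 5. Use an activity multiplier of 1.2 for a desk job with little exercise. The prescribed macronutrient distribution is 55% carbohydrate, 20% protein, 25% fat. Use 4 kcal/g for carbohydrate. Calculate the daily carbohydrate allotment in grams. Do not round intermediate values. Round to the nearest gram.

Mifflin-St Jeor (male): BMR = 10(90) + 6.25(172) − 5(61) + 5 = 900 + 1075 − 305 + 5 = 1675 kcal/day.
TEE = 1675 × 1.2 = 2010 kcal/day.
Carbohydrate energy = 55% × 2010 = 1105.5 kcal.
Carbohydrate = 1105.5 ÷ 4 kcal/g = 276.375 g.

276 g/day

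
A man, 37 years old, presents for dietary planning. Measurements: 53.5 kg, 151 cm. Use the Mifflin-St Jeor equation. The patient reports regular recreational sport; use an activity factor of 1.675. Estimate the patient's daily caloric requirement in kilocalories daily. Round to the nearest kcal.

2175 kilocalories daily

Mifflin-St Jeor (male): BMR = 10(53.5) + 6.25(151) − 5(37) + 5 = 535 + 943.75 − 185 + 5 = 1298.75 kcal/day.
TEE = BMR × activity factor = 1298.75 × 1.675 = 2175.4063 kcal/day.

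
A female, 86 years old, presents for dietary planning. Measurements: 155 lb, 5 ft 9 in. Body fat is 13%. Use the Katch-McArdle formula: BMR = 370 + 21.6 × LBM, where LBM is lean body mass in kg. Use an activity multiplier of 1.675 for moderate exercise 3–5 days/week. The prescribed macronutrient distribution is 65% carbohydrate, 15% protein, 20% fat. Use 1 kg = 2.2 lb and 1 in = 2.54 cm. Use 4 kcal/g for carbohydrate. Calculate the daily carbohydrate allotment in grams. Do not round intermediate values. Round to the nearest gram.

Convert to metric: weight = 155 ÷ 2.2 = 70.4545 kg; height = (5×12 + 9) × 2.54 = 69 × 2.54 = 175.26 cm.
LBM = 70.4545 × (1 − 0.13) = 61.2955 kg. Katch-McArdle: BMR = 370 + 21.6 × 61.2955 = 1693.9818 kcal/day.
TEE = 1693.9818 × 1.675 = 2837.4195 kcal/day.
Carbohydrate energy = 65% × 2837.4195 = 1844.3227 kcal.
Carbohydrate = 1844.3227 ÷ 4 kcal/g = 461.0807 g.

461 g/day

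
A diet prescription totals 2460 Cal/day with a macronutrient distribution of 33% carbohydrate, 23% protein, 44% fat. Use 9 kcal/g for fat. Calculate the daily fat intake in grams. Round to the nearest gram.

120 g/day

Fat energy = 44% × 2460 = 1082.4 kcal.
At 9 kcal/g: 1082.4 ÷ 9 = 120.2667 g.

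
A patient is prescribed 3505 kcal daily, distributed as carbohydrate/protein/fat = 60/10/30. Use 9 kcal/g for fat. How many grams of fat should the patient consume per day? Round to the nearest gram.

Fat energy = 30% × 3505 = 1051.5 kcal.
At 9 kcal/g: 1051.5 ÷ 9 = 116.8333 g.

117 g/day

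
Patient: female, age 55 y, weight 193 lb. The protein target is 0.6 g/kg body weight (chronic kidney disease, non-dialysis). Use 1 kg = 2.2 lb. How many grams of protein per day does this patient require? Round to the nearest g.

Weight in kg = 193 ÷ 2.2 = 87.7273 kg.
Protein = 0.6 g/kg × 87.7273 kg = 52.6364 g/day.

53 g/day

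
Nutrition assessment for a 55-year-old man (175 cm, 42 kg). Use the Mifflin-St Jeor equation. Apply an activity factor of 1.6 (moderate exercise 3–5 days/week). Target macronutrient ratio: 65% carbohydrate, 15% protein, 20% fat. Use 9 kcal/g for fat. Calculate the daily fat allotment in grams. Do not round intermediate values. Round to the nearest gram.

Mifflin-St Jeor (male): BMR = 10(42) + 6.25(175) − 5(55) + 5 = 420 + 1093.75 − 275 + 5 = 1243.75 kcal/day.
TEE = 1243.75 × 1.6 = 1990 kcal/day.
Fat energy = 20% × 1990 = 398 kcal.
Fat = 398 ÷ 9 kcal/g = 44.2222 g.

44 g/day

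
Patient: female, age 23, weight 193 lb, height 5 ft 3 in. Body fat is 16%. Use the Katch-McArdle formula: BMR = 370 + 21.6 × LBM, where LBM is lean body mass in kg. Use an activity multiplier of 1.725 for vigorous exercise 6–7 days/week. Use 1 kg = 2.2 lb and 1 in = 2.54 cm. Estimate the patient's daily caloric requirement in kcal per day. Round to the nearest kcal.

Convert to metric: weight = 193 ÷ 2.2 = 87.7273 kg; height = (5×12 + 3) × 2.54 = 63 × 2.54 = 160.02 cm.
LBM = 87.7273 × (1 − 0.16) = 73.6909 kg. Katch-McArdle: BMR = 370 + 21.6 × 73.6909 = 1961.7236 kcal/day.
TEE = BMR × activity factor = 1961.7236 × 1.725 = 3383.9733 kcal/day.

3384 kcal per day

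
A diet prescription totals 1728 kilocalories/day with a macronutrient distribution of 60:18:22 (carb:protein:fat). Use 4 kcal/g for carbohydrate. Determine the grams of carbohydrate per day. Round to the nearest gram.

Carbohydrate energy = 60% × 1728 = 1036.8 kcal.
At 4 kcal/g: 1036.8 ÷ 4 = 259.2 g.

259 g/day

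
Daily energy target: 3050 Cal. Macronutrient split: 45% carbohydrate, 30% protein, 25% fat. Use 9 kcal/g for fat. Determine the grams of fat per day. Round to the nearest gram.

85 g/day

Fat energy = 25% × 3050 = 762.5 kcal.
At 9 kcal/g: 762.5 ÷ 9 = 84.7222 g.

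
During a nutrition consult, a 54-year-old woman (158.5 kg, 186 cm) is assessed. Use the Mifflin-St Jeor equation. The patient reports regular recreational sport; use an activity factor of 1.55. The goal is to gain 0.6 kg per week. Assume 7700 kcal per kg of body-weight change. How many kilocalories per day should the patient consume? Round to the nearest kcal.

4251 kilocalories per day

Mifflin-St Jeor (female): BMR = 10(158.5) + 6.25(186) − 5(54) − 161 = 1585 + 1162.5 − 270 − 161 = 2316.5 kcal/day.
TEE = 2316.5 × 1.55 = 3590.575 kcal/day.
Required daily surplus = 0.6 × 7700 ÷ 7 = 660 kcal/day.
Target intake = 3590.575 + 660 = 4250.575 kcal/day.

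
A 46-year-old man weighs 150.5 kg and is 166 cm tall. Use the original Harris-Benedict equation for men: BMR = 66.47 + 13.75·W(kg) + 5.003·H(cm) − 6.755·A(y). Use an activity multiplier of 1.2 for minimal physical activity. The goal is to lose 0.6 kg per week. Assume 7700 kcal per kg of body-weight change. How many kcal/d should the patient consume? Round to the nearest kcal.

2527 kcal/d

Harris-Benedict: BMR = 66.47 + 13.75(150.5) + 5.003(166) − 6.755(46) = 2655.613 kcal/day.
TEE = 2655.613 × 1.2 = 3186.7356 kcal/day.
Required daily deficit = 0.6 × 7700 ÷ 7 = 660 kcal/day.
Target intake = 3186.7356 − 660 = 2526.7356 kcal/day.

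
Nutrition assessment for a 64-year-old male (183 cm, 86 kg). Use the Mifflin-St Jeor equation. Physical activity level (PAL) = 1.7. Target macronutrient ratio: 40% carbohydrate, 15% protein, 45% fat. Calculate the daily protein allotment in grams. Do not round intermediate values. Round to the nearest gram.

108 g/day

Mifflin-St Jeor (male): BMR = 10(86) + 6.25(183) − 5(64) + 5 = 860 + 1143.75 − 320 + 5 = 1688.75 kcal/day.
TEE = 1688.75 × 1.7 = 2870.875 kcal/day.
Protein energy = 15% × 2870.875 = 430.6313 kcal.
Protein = 430.6313 ÷ 4 kcal/g = 107.6578 g.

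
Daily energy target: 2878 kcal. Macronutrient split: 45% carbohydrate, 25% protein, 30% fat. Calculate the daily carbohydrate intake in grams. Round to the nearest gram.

Carbohydrate energy = 45% × 2878 = 1295.1 kcal.
At 4 kcal/g: 1295.1 ÷ 4 = 323.775 g.

324 g/day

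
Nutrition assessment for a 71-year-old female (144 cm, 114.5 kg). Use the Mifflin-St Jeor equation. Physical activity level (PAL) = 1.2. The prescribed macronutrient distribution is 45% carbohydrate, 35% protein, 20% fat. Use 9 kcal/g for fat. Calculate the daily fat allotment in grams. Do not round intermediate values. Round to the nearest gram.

Mifflin-St Jeor (female): BMR = 10(114.5) + 6.25(144) − 5(71) − 161 = 1145 + 900 − 355 − 161 = 1529 kcal/day.
TEE = 1529 × 1.2 = 1834.8 kcal/day.
Fat energy = 20% × 1834.8 = 366.96 kcal.
Fat = 366.96 ÷ 9 kcal/g = 40.7733 g.

41 g/day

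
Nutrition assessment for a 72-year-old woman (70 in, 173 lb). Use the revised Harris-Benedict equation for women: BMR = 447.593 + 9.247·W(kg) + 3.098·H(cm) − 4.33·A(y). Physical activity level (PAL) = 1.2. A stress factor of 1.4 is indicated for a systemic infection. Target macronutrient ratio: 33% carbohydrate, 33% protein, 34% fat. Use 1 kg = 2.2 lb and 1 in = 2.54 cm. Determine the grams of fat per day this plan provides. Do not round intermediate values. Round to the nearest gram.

Convert to metric: weight = 173 ÷ 2.2 = 78.6364 kg; height = 70 × 2.54 = 177.8 cm.
Harris-Benedict: BMR = 447.593 + 9.247(78.6364) + 3.098(177.8) − 4.33(72) = 1413.8079 kcal/day.
TEE = 1413.8079 × 1.2 = 1696.5694 kcal/day.
With stress factor 1.4: 1696.5694 × 1.4 = 2375.1972 kcal/day.
Fat energy = 34% × 2375.1972 = 807.567 kcal.
Fat = 807.567 ÷ 9 kcal/g = 89.7297 g.

90 g/day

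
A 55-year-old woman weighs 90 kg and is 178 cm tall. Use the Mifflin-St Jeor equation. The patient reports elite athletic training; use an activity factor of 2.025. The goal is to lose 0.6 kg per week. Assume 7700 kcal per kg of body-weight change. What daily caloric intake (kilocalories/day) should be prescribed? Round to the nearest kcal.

Mifflin-St Jeor (female): BMR = 10(90) + 6.25(178) − 5(55) − 161 = 900 + 1112.5 − 275 − 161 = 1576.5 kcal/day.
TEE = 1576.5 × 2.025 = 3192.4125 kcal/day.
Required daily deficit = 0.6 × 7700 ÷ 7 = 660 kcal/day.
Target intake = 3192.4125 − 660 = 2532.4125 kcal/day.

2532 kilocalories/day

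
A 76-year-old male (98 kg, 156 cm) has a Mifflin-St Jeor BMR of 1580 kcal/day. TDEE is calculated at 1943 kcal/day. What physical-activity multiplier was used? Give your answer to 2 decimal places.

1.23

Activity factor = TEE ÷ BMR = 1943 ÷ 1580 = 1.23.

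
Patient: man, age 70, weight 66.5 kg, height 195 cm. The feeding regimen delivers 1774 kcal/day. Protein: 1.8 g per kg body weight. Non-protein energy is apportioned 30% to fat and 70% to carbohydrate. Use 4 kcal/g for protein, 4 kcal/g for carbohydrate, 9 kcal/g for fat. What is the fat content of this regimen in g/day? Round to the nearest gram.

Protein = 1.8 × 66.5 = 119.7 g → 119.7 × 4 = 478.8 kcal.
Non-protein calories = 1774 − 478.8 = 1295.2 kcal.
Fat: 30% × 1295.2 = 388.56 kcal; carbohydrate: 906.64 kcal.
Fat: 388.56 kcal ÷ 9 kcal/g = 43.1733 g.

43 g/day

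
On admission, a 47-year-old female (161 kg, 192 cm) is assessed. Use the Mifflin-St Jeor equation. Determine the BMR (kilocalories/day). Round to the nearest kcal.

Mifflin-St Jeor (female): BMR = 10(161) + 6.25(192) − 5(47) − 161 = 1610 + 1200 − 235 − 161 = 2414 kcal/day.

2414 kilocalories/day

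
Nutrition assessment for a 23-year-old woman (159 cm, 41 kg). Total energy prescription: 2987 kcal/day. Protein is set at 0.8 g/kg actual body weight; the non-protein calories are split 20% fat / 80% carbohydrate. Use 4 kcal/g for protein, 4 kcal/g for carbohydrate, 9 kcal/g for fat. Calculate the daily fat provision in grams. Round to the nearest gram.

Protein = 0.8 × 41 = 32.8 g → 32.8 × 4 = 131.2 kcal.
Non-protein calories = 2987 − 131.2 = 2855.8 kcal.
Fat: 20% × 2855.8 = 571.16 kcal; carbohydrate: 2284.64 kcal.
Fat: 571.16 kcal ÷ 9 kcal/g = 63.4622 g.

63 g/day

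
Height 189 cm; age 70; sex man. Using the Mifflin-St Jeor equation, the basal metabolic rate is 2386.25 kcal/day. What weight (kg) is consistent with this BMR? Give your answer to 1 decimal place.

155.0 kg

2386.25 = 10·W + 6.25(189) − 5(70) + 5
10·W = 2386.25 − 836.25 = 1550, so W = 155 kg.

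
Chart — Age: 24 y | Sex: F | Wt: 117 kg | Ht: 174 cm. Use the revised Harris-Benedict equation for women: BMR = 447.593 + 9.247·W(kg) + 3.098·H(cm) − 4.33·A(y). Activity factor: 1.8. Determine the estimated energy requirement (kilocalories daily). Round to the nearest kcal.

3536 kilocalories daily

Harris-Benedict: BMR = 447.593 + 9.247(117) + 3.098(174) − 4.33(24) = 1964.624 kcal/day.
TEE = BMR × activity factor = 1964.624 × 1.8 = 3536.3232 kcal/day.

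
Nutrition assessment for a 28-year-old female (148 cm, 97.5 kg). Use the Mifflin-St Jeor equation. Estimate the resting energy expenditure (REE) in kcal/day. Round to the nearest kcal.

Mifflin-St Jeor (female): BMR = 10(97.5) + 6.25(148) − 5(28) − 161 = 975 + 925 − 140 − 161 = 1599 kcal/day.

1599 kcal/day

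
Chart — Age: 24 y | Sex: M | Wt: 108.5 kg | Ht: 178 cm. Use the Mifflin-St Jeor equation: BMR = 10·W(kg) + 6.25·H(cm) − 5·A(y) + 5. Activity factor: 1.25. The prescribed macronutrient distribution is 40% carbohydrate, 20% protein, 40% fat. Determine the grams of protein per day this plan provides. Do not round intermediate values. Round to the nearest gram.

Mifflin-St Jeor (male): BMR = 10(108.5) + 6.25(178) − 5(24) + 5 = 1085 + 1112.5 − 120 + 5 = 2082.5 kcal/day.
TEE = 2082.5 × 1.25 = 2603.125 kcal/day.
Protein energy = 20% × 2603.125 = 520.625 kcal.
Protein = 520.625 ÷ 4 kcal/g = 130.1563 g.

130 g/day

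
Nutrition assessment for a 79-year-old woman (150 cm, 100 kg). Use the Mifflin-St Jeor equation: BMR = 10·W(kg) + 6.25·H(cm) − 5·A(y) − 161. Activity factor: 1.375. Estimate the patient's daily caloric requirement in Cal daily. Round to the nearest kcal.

1900 Cal daily

Mifflin-St Jeor (female): BMR = 10(100) + 6.25(150) − 5(79) − 161 = 1000 + 937.5 − 395 − 161 = 1381.5 kcal/day.
TEE = BMR × activity factor = 1381.5 × 1.375 = 1899.5625 kcal/day.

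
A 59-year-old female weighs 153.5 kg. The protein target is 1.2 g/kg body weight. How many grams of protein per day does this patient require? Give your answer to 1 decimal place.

184.2 g/day

Protein = 1.2 g/kg × 153.5 kg = 184.2 g/day.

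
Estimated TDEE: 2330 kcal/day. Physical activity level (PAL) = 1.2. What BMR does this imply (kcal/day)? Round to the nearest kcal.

BMR = TEE ÷ activity factor = 2330 ÷ 1.2 = 1941.6667 kcal/day.

1942 kcal/day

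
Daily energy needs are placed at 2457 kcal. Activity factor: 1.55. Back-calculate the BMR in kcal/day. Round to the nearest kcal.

1585 kcal/day

BMR = TEE ÷ activity factor = 2457 ÷ 1.55 = 1585.1613 kcal/day.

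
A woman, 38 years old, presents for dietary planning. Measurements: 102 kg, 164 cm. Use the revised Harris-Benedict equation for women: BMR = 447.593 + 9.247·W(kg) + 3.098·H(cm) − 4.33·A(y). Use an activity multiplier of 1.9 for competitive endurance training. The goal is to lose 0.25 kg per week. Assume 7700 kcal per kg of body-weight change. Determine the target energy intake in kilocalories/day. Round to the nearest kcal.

3020 kilocalories/day

Harris-Benedict: BMR = 447.593 + 9.247(102) + 3.098(164) − 4.33(38) = 1734.319 kcal/day.
TEE = 1734.319 × 1.9 = 3295.2061 kcal/day.
Required daily deficit = 0.25 × 7700 ÷ 7 = 275 kcal/day.
Target intake = 3295.2061 − 275 = 3020.2061 kcal/day.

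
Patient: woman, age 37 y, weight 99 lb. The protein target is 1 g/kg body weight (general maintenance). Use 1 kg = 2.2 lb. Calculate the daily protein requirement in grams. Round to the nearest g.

45 g/day

Weight in kg = 99 ÷ 2.2 = 45 kg.
Protein = 1 g/kg × 45 kg = 45 g/day.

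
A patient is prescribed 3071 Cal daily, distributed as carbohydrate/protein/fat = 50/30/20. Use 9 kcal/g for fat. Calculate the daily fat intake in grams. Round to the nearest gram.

Fat energy = 20% × 3071 = 614.2 kcal.
At 9 kcal/g: 614.2 ÷ 9 = 68.2444 g.

68 g/day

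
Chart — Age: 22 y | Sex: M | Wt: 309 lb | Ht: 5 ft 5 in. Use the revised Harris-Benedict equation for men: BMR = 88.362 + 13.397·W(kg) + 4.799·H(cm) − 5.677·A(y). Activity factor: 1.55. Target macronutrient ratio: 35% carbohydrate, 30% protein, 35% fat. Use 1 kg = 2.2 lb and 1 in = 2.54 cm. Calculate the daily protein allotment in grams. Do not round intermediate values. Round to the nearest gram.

307 g/day

Convert to metric: weight = 309 ÷ 2.2 = 140.4545 kg; height = (5×12 + 5) × 2.54 = 65 × 2.54 = 165.1 cm.
Harris-Benedict: BMR = 88.362 + 13.397(140.4545) + 4.799(165.1) − 5.677(22) = 2637.4524 kcal/day.
TEE = 2637.4524 × 1.55 = 4088.0513 kcal/day.
Protein energy = 30% × 4088.0513 = 1226.4154 kcal.
Protein = 1226.4154 ÷ 4 kcal/g = 306.6038 g.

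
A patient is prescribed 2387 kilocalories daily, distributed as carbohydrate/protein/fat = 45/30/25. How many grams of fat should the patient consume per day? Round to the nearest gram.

Fat energy = 25% × 2387 = 596.75 kcal.
At 9 kcal/g: 596.75 ÷ 9 = 66.3056 g.

66 g/day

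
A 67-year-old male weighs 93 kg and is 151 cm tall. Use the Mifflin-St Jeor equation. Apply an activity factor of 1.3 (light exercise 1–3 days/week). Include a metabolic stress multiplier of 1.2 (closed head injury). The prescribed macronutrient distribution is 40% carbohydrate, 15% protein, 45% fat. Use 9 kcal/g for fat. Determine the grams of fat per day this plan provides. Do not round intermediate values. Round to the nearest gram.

Mifflin-St Jeor (male): BMR = 10(93) + 6.25(151) − 5(67) + 5 = 930 + 943.75 − 335 + 5 = 1543.75 kcal/day.
TEE = 1543.75 × 1.3 = 2006.875 kcal/day.
With stress factor 1.2: 2006.875 × 1.2 = 2408.25 kcal/day.
Fat energy = 45% × 2408.25 = 1083.7125 kcal.
Fat = 1083.7125 ÷ 9 kcal/g = 120.4125 g.

120 g/day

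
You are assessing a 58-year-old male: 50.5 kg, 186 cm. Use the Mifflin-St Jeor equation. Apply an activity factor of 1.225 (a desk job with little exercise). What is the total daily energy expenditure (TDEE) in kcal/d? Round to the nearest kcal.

Mifflin-St Jeor (male): BMR = 10(50.5) + 6.25(186) − 5(58) + 5 = 505 + 1162.5 − 290 + 5 = 1382.5 kcal/day.
TEE = BMR × activity factor = 1382.5 × 1.225 = 1693.5625 kcal/day.

1694 kcal/d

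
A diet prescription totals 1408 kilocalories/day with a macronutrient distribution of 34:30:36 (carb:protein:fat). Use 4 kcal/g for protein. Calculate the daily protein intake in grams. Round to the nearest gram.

Protein energy = 30% × 1408 = 422.4 kcal.
At 4 kcal/g: 422.4 ÷ 4 = 105.6 g.

106 g/day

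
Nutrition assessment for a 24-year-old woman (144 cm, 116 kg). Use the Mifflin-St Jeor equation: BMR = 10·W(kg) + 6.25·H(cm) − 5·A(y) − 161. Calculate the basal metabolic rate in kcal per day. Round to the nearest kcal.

Mifflin-St Jeor (female): BMR = 10(116) + 6.25(144) − 5(24) − 161 = 1160 + 900 − 120 − 161 = 1779 kcal/day.

1779 kcal per day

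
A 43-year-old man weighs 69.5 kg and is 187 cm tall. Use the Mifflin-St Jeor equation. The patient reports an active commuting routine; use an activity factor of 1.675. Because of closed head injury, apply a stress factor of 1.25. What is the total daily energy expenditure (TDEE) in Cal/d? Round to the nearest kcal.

Mifflin-St Jeor (male): BMR = 10(69.5) + 6.25(187) − 5(43) + 5 = 695 + 1168.75 − 215 + 5 = 1653.75 kcal/day.
TEE = BMR × activity factor = 1653.75 × 1.675 = 2770.0313 kcal/day.
Apply stress factor: 2770.0313 × 1.25 = 3462.5391 kcal/day.

3463 Cal/d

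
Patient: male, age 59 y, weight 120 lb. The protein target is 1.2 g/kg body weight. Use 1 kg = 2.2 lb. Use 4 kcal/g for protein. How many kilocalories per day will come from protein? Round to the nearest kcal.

262 kcal/day

Weight in kg = 120 ÷ 2.2 = 54.5455 kg.
Protein = 1.2 g/kg × 54.5455 kg = 65.4545 g/day.
Protein energy = 65.4545 g × 4 kcal/g = 261.8182 kcal/day.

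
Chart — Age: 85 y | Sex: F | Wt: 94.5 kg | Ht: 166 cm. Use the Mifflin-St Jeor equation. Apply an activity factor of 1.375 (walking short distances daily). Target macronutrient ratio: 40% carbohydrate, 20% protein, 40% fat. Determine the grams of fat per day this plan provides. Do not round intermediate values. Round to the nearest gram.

85 g/day

Mifflin-St Jeor (female): BMR = 10(94.5) + 6.25(166) − 5(85) − 161 = 945 + 1037.5 − 425 − 161 = 1396.5 kcal/day.
TEE = 1396.5 × 1.375 = 1920.1875 kcal/day.
Fat energy = 40% × 1920.1875 = 768.075 kcal.
Fat = 768.075 ÷ 9 kcal/g = 85.3417 g.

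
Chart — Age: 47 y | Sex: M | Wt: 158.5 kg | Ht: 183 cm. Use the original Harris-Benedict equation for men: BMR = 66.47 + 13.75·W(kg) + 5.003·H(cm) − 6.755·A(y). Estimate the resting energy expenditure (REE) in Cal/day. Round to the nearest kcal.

Harris-Benedict: BMR = 66.47 + 13.75(158.5) + 5.003(183) − 6.755(47) = 2843.909 kcal/day.

2844 Cal/day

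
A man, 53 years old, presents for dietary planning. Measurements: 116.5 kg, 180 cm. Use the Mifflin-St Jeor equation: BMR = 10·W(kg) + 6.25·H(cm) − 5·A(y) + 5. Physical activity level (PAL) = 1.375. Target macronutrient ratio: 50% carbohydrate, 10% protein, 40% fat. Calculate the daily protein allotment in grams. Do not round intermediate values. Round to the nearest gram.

Mifflin-St Jeor (male): BMR = 10(116.5) + 6.25(180) − 5(53) + 5 = 1165 + 1125 − 265 + 5 = 2030 kcal/day.
TEE = 2030 × 1.375 = 2791.25 kcal/day.
Protein energy = 10% × 2791.25 = 279.125 kcal.
Protein = 279.125 ÷ 4 kcal/g = 69.7813 g.

70 g/day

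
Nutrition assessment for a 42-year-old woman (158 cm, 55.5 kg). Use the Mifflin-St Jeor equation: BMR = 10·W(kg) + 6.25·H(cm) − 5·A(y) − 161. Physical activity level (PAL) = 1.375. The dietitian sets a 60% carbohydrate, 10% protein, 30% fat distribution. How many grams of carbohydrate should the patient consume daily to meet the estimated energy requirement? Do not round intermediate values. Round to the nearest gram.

242 g/day

Mifflin-St Jeor (female): BMR = 10(55.5) + 6.25(158) − 5(42) − 161 = 555 + 987.5 − 210 − 161 = 1171.5 kcal/day.
TEE = 1171.5 × 1.375 = 1610.8125 kcal/day.
Carbohydrate energy = 60% × 1610.8125 = 966.4875 kcal.
Carbohydrate = 966.4875 ÷ 4 kcal/g = 241.6219 g.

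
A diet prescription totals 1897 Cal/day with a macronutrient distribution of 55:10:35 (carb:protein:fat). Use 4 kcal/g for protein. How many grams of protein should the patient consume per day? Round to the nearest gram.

Protein energy = 10% × 1897 = 189.7 kcal.
At 4 kcal/g: 189.7 ÷ 4 = 47.425 g.

47 g/day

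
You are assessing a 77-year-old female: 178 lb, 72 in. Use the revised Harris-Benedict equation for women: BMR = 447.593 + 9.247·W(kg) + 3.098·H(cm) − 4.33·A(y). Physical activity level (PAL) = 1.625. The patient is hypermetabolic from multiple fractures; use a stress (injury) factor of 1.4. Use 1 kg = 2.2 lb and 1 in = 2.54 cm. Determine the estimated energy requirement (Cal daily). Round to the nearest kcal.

Convert to metric: weight = 178 ÷ 2.2 = 80.9091 kg; height = 72 × 2.54 = 182.88 cm.
Harris-Benedict: BMR = 447.593 + 9.247(80.9091) + 3.098(182.88) − 4.33(77) = 1428.9116 kcal/day.
TEE = BMR × activity factor = 1428.9116 × 1.625 = 2321.9814 kcal/day.
Apply stress factor: 2321.9814 × 1.4 = 3250.7739 kcal/day.

3251 Cal daily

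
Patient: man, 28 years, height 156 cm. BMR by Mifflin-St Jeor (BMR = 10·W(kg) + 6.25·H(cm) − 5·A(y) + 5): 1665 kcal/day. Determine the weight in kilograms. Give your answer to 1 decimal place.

82.5 kg

1665 = 10·W + 6.25(156) − 5(28) + 5
10·W = 1665 − 840 = 825, so W = 82.5 kg.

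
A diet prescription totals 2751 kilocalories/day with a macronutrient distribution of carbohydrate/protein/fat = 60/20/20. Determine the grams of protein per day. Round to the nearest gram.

138 g/day

Protein energy = 20% × 2751 = 550.2 kcal.
At 4 kcal/g: 550.2 ÷ 4 = 137.55 g.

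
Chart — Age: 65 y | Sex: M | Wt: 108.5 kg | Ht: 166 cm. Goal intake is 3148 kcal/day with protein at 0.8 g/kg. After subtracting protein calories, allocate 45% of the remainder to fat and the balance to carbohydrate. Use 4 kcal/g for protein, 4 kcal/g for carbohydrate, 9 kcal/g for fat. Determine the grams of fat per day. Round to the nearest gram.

Protein = 0.8 × 108.5 = 86.8 g → 86.8 × 4 = 347.2 kcal.
Non-protein calories = 3148 − 347.2 = 2800.8 kcal.
Fat: 45% × 2800.8 = 1260.36 kcal; carbohydrate: 1540.44 kcal.
Fat: 1260.36 kcal ÷ 9 kcal/g = 140.04 g.

140 g/day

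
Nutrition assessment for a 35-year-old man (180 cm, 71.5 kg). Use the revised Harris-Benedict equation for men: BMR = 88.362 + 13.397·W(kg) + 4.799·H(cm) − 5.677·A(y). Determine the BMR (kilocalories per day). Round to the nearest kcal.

Harris-Benedict: BMR = 88.362 + 13.397(71.5) + 4.799(180) − 5.677(35) = 1711.3725 kcal/day.

1711 kilocalories per day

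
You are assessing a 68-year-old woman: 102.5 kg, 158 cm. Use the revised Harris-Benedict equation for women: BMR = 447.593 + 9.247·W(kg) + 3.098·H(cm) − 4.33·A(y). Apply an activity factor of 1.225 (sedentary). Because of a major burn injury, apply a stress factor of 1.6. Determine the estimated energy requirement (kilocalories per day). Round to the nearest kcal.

Harris-Benedict: BMR = 447.593 + 9.247(102.5) + 3.098(158) − 4.33(68) = 1590.4545 kcal/day.
TEE = BMR × activity factor = 1590.4545 × 1.225 = 1948.3068 kcal/day.
Apply stress factor: 1948.3068 × 1.6 = 3117.2908 kcal/day.

3117 kilocalories per day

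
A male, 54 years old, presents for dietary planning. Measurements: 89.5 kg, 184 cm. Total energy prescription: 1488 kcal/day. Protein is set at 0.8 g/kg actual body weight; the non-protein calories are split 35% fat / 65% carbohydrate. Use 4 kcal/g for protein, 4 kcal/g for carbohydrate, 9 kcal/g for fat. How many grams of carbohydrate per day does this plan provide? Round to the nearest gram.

Protein = 0.8 × 89.5 = 71.6 g → 71.6 × 4 = 286.4 kcal.
Non-protein calories = 1488 − 286.4 = 1201.6 kcal.
Fat: 35% × 1201.6 = 420.56 kcal; carbohydrate: 781.04 kcal.
Carbohydrate: 781.04 kcal ÷ 4 kcal/g = 195.26 g.

195 g/day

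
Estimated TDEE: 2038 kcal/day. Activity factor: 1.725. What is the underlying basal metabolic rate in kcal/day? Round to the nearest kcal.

BMR = TEE ÷ activity factor = 2038 ÷ 1.725 = 1181.4493 kcal/day.

1181 kcal/day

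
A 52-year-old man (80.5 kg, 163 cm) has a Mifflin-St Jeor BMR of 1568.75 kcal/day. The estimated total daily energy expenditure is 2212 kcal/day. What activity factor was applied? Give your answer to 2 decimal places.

Activity factor = TEE ÷ BMR = 2212 ÷ 1568.75 = 1.41.

1.41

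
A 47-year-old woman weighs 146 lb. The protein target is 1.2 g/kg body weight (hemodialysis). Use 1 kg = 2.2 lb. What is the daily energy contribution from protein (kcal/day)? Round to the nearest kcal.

Weight in kg = 146 ÷ 2.2 = 66.3636 kg.
Protein = 1.2 g/kg × 66.3636 kg = 79.6364 g/day.
Protein energy = 79.6364 g × 4 kcal/g = 318.5455 kcal/day.

319 kcal/day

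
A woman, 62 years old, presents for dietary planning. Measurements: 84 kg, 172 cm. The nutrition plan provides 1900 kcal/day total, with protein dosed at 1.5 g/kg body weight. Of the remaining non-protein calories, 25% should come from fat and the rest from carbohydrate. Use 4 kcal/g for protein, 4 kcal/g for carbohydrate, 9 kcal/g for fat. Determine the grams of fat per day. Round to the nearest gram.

Protein = 1.5 × 84 = 126 g → 126 × 4 = 504 kcal.
Non-protein calories = 1900 − 504 = 1396 kcal.
Fat: 25% × 1396 = 349 kcal; carbohydrate: 1047 kcal.
Fat: 349 kcal ÷ 9 kcal/g = 38.7778 g.

39 g/day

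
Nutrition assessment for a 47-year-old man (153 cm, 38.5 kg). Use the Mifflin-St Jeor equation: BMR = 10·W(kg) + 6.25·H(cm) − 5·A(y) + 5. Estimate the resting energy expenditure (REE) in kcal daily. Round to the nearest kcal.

1111 kcal daily

Mifflin-St Jeor (male): BMR = 10(38.5) + 6.25(153) − 5(47) + 5 = 385 + 956.25 − 235 + 5 = 1111.25 kcal/day.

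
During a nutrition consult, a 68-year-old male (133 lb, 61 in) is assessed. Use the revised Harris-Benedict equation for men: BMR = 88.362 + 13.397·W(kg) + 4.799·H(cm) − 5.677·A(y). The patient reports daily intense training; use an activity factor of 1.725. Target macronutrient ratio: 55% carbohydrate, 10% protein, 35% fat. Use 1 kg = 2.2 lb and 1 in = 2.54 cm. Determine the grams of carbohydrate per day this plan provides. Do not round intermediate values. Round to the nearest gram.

298 g/day

Convert to metric: weight = 133 ÷ 2.2 = 60.4545 kg; height = 61 × 2.54 = 154.94 cm.
Harris-Benedict: BMR = 88.362 + 13.397(60.4545) + 4.799(154.94) − 5.677(68) = 1255.7926 kcal/day.
TEE = 1255.7926 × 1.725 = 2166.2422 kcal/day.
Carbohydrate energy = 55% × 2166.2422 = 1191.4332 kcal.
Carbohydrate = 1191.4332 ÷ 4 kcal/g = 297.8583 g.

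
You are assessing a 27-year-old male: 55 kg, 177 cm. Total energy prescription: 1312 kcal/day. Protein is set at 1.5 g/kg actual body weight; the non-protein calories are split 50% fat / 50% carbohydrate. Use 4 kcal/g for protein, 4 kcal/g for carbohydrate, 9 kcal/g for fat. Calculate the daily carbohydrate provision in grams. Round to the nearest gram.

Protein = 1.5 × 55 = 82.5 g → 82.5 × 4 = 330 kcal.
Non-protein calories = 1312 − 330 = 982 kcal.
Fat: 50% × 982 = 491 kcal; carbohydrate: 491 kcal.
Carbohydrate: 491 kcal ÷ 4 kcal/g = 122.75 g.

123 g/day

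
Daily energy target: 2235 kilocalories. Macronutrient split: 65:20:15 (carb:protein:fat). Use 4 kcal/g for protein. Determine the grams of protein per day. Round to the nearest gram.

112 g/day

Protein energy = 20% × 2235 = 447 kcal.
At 4 kcal/g: 447 ÷ 4 = 111.75 g.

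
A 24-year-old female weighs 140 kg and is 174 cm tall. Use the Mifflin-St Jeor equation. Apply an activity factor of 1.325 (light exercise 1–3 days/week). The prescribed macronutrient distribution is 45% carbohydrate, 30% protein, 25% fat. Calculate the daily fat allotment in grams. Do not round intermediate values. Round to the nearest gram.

81 g/day

Mifflin-St Jeor (female): BMR = 10(140) + 6.25(174) − 5(24) − 161 = 1400 + 1087.5 − 120 − 161 = 2206.5 kcal/day.
TEE = 2206.5 × 1.325 = 2923.6125 kcal/day.
Fat energy = 25% × 2923.6125 = 730.9031 kcal.
Fat = 730.9031 ÷ 9 kcal/g = 81.2115 g.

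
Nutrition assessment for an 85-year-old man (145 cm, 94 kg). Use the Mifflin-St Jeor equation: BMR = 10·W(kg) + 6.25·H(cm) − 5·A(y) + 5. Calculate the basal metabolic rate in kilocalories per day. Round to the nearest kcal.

1426 kilocalories per day

Mifflin-St Jeor (male): BMR = 10(94) + 6.25(145) − 5(85) + 5 = 940 + 906.25 − 425 + 5 = 1426.25 kcal/day.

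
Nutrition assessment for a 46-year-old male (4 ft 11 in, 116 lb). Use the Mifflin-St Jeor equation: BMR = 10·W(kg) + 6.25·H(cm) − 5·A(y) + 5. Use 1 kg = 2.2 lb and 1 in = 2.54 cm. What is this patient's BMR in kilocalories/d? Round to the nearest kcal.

1239 kilocalories/d

Convert to metric: weight = 116 ÷ 2.2 = 52.7273 kg; height = (4×12 + 11) × 2.54 = 59 × 2.54 = 149.86 cm.
Mifflin-St Jeor (male): BMR = 10(52.7273) + 6.25(149.86) − 5(46) + 5 = 527.2727 + 936.625 − 230 + 5 = 1238.8977 kcal/day.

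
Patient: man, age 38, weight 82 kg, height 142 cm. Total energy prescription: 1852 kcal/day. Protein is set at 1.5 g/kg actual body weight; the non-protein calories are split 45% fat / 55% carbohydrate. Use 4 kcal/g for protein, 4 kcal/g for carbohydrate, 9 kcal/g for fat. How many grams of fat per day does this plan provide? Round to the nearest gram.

Protein = 1.5 × 82 = 123 g → 123 × 4 = 492 kcal.
Non-protein calories = 1852 − 492 = 1360 kcal.
Fat: 45% × 1360 = 612 kcal; carbohydrate: 748 kcal.
Fat: 612 kcal ÷ 9 kcal/g = 68 g.

68 g/day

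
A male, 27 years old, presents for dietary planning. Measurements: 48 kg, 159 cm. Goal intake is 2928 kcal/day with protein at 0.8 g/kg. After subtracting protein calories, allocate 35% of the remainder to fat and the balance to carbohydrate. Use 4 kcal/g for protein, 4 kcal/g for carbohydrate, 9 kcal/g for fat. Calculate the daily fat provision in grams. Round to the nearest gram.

Protein = 0.8 × 48 = 38.4 g → 38.4 × 4 = 153.6 kcal.
Non-protein calories = 2928 − 153.6 = 2774.4 kcal.
Fat: 35% × 2774.4 = 971.04 kcal; carbohydrate: 1803.36 kcal.
Fat: 971.04 kcal ÷ 9 kcal/g = 107.8933 g.

108 g/day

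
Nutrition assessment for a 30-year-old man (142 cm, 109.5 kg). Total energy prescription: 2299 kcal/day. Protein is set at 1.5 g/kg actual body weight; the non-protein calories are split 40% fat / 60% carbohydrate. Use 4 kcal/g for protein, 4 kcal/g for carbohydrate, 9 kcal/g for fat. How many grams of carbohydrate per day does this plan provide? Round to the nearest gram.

Protein = 1.5 × 109.5 = 164.25 g → 164.25 × 4 = 657 kcal.
Non-protein calories = 2299 − 657 = 1642 kcal.
Fat: 40% × 1642 = 656.8 kcal; carbohydrate: 985.2 kcal.
Carbohydrate: 985.2 kcal ÷ 4 kcal/g = 246.3 g.

246 g/day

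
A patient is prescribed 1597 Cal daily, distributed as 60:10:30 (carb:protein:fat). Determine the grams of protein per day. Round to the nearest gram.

40 g/day

Protein energy = 10% × 1597 = 159.7 kcal.
At 4 kcal/g: 159.7 ÷ 4 = 39.925 g.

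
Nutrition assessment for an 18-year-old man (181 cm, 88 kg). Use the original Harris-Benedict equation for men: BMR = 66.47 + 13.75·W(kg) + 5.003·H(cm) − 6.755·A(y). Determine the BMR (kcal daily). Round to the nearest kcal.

Harris-Benedict: BMR = 66.47 + 13.75(88) + 5.003(181) − 6.755(18) = 2060.423 kcal/day.

2060 kcal daily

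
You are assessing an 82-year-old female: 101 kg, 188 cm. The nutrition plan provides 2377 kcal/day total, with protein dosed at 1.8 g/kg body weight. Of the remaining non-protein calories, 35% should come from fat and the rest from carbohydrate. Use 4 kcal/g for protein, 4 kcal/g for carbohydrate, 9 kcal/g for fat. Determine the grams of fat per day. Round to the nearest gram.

64 g/day

Protein = 1.8 × 101 = 181.8 g → 181.8 × 4 = 727.2 kcal.
Non-protein calories = 2377 − 727.2 = 1649.8 kcal.
Fat: 35% × 1649.8 = 577.43 kcal; carbohydrate: 1072.37 kcal.
Fat: 577.43 kcal ÷ 9 kcal/g = 64.1589 g.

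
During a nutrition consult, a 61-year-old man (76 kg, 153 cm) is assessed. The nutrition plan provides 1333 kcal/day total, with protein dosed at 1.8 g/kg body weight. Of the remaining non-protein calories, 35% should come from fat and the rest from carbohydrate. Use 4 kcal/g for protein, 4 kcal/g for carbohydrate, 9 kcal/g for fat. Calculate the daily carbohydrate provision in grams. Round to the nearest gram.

128 g/day

Protein = 1.8 × 76 = 136.8 g → 136.8 × 4 = 547.2 kcal.
Non-protein calories = 1333 − 547.2 = 785.8 kcal.
Fat: 35% × 785.8 = 275.03 kcal; carbohydrate: 510.77 kcal.
Carbohydrate: 510.77 kcal ÷ 4 kcal/g = 127.6925 g.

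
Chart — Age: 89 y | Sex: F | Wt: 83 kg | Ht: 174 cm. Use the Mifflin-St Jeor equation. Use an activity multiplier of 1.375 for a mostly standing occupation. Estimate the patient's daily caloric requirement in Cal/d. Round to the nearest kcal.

1803 Cal/d

Mifflin-St Jeor (female): BMR = 10(83) + 6.25(174) − 5(89) − 161 = 830 + 1087.5 − 445 − 161 = 1311.5 kcal/day.
TEE = BMR × activity factor = 1311.5 × 1.375 = 1803.3125 kcal/day.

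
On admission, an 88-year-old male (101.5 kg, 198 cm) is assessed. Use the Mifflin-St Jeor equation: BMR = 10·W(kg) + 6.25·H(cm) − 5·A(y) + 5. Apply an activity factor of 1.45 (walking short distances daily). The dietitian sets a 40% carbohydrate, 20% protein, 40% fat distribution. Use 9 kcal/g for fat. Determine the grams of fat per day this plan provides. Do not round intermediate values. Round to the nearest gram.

117 g/day

Mifflin-St Jeor (male): BMR = 10(101.5) + 6.25(198) − 5(88) + 5 = 1015 + 1237.5 − 440 + 5 = 1817.5 kcal/day.
TEE = 1817.5 × 1.45 = 2635.375 kcal/day.
Fat energy = 40% × 2635.375 = 1054.15 kcal.
Fat = 1054.15 ÷ 9 kcal/g = 117.1278 g.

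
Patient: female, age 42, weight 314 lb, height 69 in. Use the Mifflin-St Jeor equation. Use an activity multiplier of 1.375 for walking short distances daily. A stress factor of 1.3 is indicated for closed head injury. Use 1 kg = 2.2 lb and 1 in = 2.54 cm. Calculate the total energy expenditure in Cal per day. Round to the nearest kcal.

3846 Cal per day

Convert to metric: weight = 314 ÷ 2.2 = 142.7273 kg; height = 69 × 2.54 = 175.26 cm.
Mifflin-St Jeor (female): BMR = 10(142.7273) + 6.25(175.26) − 5(42) − 161 = 1427.2727 + 1095.375 − 210 − 161 = 2151.6477 kcal/day.
TEE = BMR × activity factor = 2151.6477 × 1.375 = 2958.5156 kcal/day.
Apply stress factor: 2958.5156 × 1.3 = 3846.0703 kcal/day.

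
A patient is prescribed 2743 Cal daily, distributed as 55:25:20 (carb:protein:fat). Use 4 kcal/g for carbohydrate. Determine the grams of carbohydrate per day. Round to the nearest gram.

377 g/day

Carbohydrate energy = 55% × 2743 = 1508.65 kcal.
At 4 kcal/g: 1508.65 ÷ 4 = 377.1625 g.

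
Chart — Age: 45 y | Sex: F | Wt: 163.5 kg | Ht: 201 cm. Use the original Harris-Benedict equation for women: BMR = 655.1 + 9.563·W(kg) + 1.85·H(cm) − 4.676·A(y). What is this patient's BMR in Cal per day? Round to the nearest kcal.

Harris-Benedict: BMR = 655.1 + 9.563(163.5) + 1.85(201) − 4.676(45) = 2380.0805 kcal/day.

2380 Cal per day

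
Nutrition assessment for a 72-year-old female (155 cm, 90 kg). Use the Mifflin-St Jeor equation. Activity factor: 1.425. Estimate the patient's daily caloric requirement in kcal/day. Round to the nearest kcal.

1921 kcal/day

Mifflin-St Jeor (female): BMR = 10(90) + 6.25(155) − 5(72) − 161 = 900 + 968.75 − 360 − 161 = 1347.75 kcal/day.
TEE = BMR × activity factor = 1347.75 × 1.425 = 1920.5438 kcal/day.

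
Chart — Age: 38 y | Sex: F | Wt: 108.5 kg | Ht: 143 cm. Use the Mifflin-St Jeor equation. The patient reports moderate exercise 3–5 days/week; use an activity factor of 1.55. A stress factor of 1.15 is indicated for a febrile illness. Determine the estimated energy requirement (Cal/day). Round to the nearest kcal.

2901 Cal/day

Mifflin-St Jeor (female): BMR = 10(108.5) + 6.25(143) − 5(38) − 161 = 1085 + 893.75 − 190 − 161 = 1627.75 kcal/day.
TEE = BMR × activity factor = 1627.75 × 1.55 = 2523.0125 kcal/day.
Apply stress factor: 2523.0125 × 1.15 = 2901.4644 kcal/day.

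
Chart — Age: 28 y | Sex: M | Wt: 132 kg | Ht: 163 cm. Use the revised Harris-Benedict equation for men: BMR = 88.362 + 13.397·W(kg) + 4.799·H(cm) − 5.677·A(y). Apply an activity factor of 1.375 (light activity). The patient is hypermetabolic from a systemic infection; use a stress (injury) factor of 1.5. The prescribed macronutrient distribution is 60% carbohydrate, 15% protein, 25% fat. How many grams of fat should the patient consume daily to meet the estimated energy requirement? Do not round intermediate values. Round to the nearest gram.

142 g/day

Harris-Benedict: BMR = 88.362 + 13.397(132) + 4.799(163) − 5.677(28) = 2480.047 kcal/day.
TEE = 2480.047 × 1.375 = 3410.0646 kcal/day.
With stress factor 1.5: 3410.0646 × 1.5 = 5115.0969 kcal/day.
Fat energy = 25% × 5115.0969 = 1278.7742 kcal.
Fat = 1278.7742 ÷ 9 kcal/g = 142.086 g.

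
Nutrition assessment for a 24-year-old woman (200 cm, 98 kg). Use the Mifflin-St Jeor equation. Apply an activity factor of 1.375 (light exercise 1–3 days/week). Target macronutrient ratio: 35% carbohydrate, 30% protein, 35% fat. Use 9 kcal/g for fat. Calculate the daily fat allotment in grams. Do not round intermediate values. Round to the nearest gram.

104 g/day

Mifflin-St Jeor (female): BMR = 10(98) + 6.25(200) − 5(24) − 161 = 980 + 1250 − 120 − 161 = 1949 kcal/day.
TEE = 1949 × 1.375 = 2679.875 kcal/day.
Fat energy = 35% × 2679.875 = 937.9563 kcal.
Fat = 937.9563 ÷ 9 kcal/g = 104.2174 g.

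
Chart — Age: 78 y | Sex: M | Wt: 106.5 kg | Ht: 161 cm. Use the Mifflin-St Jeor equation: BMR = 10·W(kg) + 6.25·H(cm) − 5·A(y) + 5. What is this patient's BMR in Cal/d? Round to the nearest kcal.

Mifflin-St Jeor (male): BMR = 10(106.5) + 6.25(161) − 5(78) + 5 = 1065 + 1006.25 − 390 + 5 = 1686.25 kcal/day.

1686 Cal/d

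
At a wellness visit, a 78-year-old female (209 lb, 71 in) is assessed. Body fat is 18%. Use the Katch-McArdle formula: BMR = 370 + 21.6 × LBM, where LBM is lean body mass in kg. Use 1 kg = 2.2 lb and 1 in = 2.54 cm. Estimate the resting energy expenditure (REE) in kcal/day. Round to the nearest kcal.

Convert to metric: weight = 209 ÷ 2.2 = 95 kg; height = 71 × 2.54 = 180.34 cm.
LBM = 95 × (1 − 0.18) = 77.9 kg. Katch-McArdle: BMR = 370 + 21.6 × 77.9 = 2052.64 kcal/day.

2053 kcal/day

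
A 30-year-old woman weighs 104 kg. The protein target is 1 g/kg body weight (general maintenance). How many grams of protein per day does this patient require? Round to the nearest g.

Protein = 1 g/kg × 104 kg = 104 g/day.

104 g/day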